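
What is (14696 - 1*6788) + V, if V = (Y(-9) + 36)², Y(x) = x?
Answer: 8637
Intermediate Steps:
V = 729 (V = (-9 + 36)² = 27² = 729)
(14696 - 1*6788) + V = (14696 - 1*6788) + 729 = (14696 - 6788) + 729 = 7908 + 729 = 8637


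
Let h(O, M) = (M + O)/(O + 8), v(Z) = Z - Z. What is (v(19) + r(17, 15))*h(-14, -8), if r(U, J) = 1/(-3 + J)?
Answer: 11/36 ≈ 0.30556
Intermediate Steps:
v(Z) = 0
h(O, M) = (M + O)/(8 + O)
(v(19) + r(17, 15))*h(-14, -8) = (0 + 1/(-3 + 15))*((-8 - 14)/(8 - 14)) = (0 + 1/12)*(-22/(-6)) = (0 + 1/12)*(-⅙*(-22)) = (1/12)*(11/3) = 11/36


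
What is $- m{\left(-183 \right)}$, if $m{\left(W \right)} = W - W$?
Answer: $0$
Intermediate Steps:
$m{\left(W \right)} = 0$
$- m{\left(-183 \right)} = \left(-1\right) 0 = 0$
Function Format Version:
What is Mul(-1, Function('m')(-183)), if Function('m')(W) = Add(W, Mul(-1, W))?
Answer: 0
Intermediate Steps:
Function('m')(W) = 0
Mul(-1, Function('m')(-183)) = Mul(-1, 0) = 0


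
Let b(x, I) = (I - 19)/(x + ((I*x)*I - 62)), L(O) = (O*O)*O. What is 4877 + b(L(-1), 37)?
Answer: 3491923/716 ≈ 4877.0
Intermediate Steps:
L(O) = O³ (L(O) = O²*O = O³)
b(x, I) = (-19 + I)/(-62 + x + x*I²) (b(x, I) = (-19 + I)/(x + (x*I² - 62)) = (-19 + I)/(x + (-62 + x*I²)) = (-19 + I)/(-62 + x + x*I²))
4877 + b(L(-1), 37) = 4877 + (-19 + 37)/(-62 + (-1)³ + (-1)³*37²) = 4877 + 18/(-62 - 1 - 1*1369) = 4877 + 18/(-62 - 1 - 1369) = 4877 + 18/(-1432) = 4877 - 1/1432*18 = 4877 - 9/716 = 3491923/716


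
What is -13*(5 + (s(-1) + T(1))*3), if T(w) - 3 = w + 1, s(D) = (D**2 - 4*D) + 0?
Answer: -455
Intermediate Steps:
s(D) = D**2 - 4*D
T(w) = 4 + w (T(w) = 3 + (w + 1) = 3 + (1 + w) = 4 + w)
-13*(5 + (s(-1) + T(1))*3) = -13*(5 + (-(-4 - 1) + (4 + 1))*3) = -13*(5 + (-1*(-5) + 5)*3) = -13*(5 + (5 + 5)*3) = -13*(5 + 10*3) = -13*(5 + 30) = -13*35 = -455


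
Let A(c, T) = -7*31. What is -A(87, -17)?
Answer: 217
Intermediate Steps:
A(c, T) = -217
-A(87, -17) = -1*(-217) = 217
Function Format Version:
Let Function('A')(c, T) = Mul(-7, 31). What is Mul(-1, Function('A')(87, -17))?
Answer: 217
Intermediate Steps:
Function('A')(c, T) = -217
Mul(-1, Function('A')(87, -17)) = Mul(-1, -217) = 217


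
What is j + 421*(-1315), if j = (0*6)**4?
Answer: -553615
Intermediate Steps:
j = 0 (j = 0**4 = 0)
j + 421*(-1315) = 0 + 421*(-1315) = 0 - 553615 = -553615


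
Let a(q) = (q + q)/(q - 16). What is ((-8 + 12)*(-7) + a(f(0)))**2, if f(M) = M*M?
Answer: 784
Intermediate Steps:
f(M) = M**2
a(q) = 2*q/(-16 + q) (a(q) = (2*q)/(-16 + q) = 2*q/(-16 + q))
((-8 + 12)*(-7) + a(f(0)))**2 = ((-8 + 12)*(-7) + 2*0**2/(-16 + 0**2))**2 = (4*(-7) + 2*0/(-16 + 0))**2 = (-28 + 2*0/(-16))**2 = (-28 + 2*0*(-1/16))**2 = (-28 + 0)**2 = (-28)**2 = 784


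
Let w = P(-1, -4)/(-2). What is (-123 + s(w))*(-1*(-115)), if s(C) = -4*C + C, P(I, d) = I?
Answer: -28635/2 ≈ -14318.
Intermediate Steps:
w = 1/2 (w = -1/(-2) = -1*(-1/2) = 1/2 ≈ 0.50000)
s(C) = -3*C
(-123 + s(w))*(-1*(-115)) = (-123 - 3*1/2)*(-1*(-115)) = (-123 - 3/2)*115 = -249/2*115 = -28635/2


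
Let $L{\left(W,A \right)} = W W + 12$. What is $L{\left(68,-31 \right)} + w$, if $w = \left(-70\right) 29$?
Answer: $2606$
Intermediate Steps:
$w = -2030$
$L{\left(W,A \right)} = 12 + W^{2}$ ($L{\left(W,A \right)} = W^{2} + 12 = 12 + W^{2}$)
$L{\left(68,-31 \right)} + w = \left(12 + 68^{2}\right) - 2030 = \left(12 + 4624\right) - 2030 = 4636 - 2030 = 2606$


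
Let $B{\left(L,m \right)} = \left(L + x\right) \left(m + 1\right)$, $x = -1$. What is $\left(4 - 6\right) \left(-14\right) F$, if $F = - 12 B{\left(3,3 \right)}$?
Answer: $-2688$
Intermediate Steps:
$B{\left(L,m \right)} = \left(1 + m\right) \left(-1 + L\right)$ ($B{\left(L,m \right)} = \left(L - 1\right) \left(m + 1\right) = \left(-1 + L\right) \left(1 + m\right) = \left(1 + m\right) \left(-1 + L\right)$)
$F = -96$ ($F = - 12 \left(-1 + 3 - 3 + 3 \cdot 3\right) = - 12 \left(-1 + 3 - 3 + 9\right) = \left(-12\right) 8 = -96$)
$\left(4 - 6\right) \left(-14\right) F = \left(4 - 6\right) \left(-14\right) \left(-96\right) = \left(-2\right) \left(-14\right) \left(-96\right) = 28 \left(-96\right) = -2688$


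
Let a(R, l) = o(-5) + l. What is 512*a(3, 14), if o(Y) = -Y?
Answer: 9728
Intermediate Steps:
a(R, l) = 5 + l (a(R, l) = -1*(-5) + l = 5 + l)
512*a(3, 14) = 512*(5 + 14) = 512*19 = 9728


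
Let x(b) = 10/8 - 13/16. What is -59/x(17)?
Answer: -944/7 ≈ -134.86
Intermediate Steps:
x(b) = 7/16 (x(b) = 10*(1/8) - 13*1/16 = 5/4 - 13/16 = 7/16)
-59/x(17) = -59/7/16 = -59*16/7 = -944/7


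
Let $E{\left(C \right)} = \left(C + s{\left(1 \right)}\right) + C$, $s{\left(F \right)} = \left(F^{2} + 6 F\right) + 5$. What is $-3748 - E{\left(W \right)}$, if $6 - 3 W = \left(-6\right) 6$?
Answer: $-3788$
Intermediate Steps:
$s{\left(F \right)} = 5 + F^{2} + 6 F$
$W = 14$ ($W = 2 - \frac{\left(-6\right) 6}{3} = 2 - -12 = 2 + 12 = 14$)
$E{\left(C \right)} = 12 + 2 C$ ($E{\left(C \right)} = \left(C + \left(5 + 1^{2} + 6 \cdot 1\right)\right) + C = \left(C + \left(5 + 1 + 6\right)\right) + C = \left(C + 12\right) + C = \left(12 + C\right) + C = 12 + 2 C$)
$-3748 - E{\left(W \right)} = -3748 - \left(12 + 2 \cdot 14\right) = -3748 - \left(12 + 28\right) = -3748 - 40 = -3788$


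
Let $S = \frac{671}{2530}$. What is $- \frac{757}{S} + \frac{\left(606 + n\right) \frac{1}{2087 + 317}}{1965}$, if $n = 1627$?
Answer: $- \frac{822471128387}{288155460} \approx -2854.3$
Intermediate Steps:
$S = \frac{61}{230}$ ($S = 671 \cdot \frac{1}{2530} = \frac{61}{230} \approx 0.26522$)
$- \frac{757}{S} + \frac{\left(606 + n\right) \frac{1}{2087 + 317}}{1965} = - \frac{757}{\frac{61}{230}} + \frac{\left(606 + 1627\right) \frac{1}{2087 + 317}}{1965} = \left(-757\right) \frac{230}{61} + \frac{2233}{2404} \cdot \frac{1}{1965} = - \frac{174110}{61} + 2233 \cdot \frac{1}{2404} \cdot \frac{1}{1965} = - \frac{174110}{61} + \frac{2233}{2404} \cdot \frac{1}{1965} = - \frac{174110}{61} + \frac{2233}{4723860} = - \frac{822471128387}{288155460}$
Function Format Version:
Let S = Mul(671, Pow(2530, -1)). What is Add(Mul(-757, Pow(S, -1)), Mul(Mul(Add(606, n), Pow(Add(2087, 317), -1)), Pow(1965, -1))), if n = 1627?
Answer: Rational(-822471128387, 288155460) ≈ -2854.3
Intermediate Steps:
S = Rational(61, 230) (S = Mul(671, Rational(1, 2530)) = Rational(61, 230) ≈ 0.26522)
Add(Mul(-757, Pow(S, -1)), Mul(Mul(Add(606, n), Pow(Add(2087, 317), -1)), Pow(1965, -1))) = Add(Mul(-757, Pow(Rational(61, 230), -1)), Mul(Mul(Add(606, 1627), Pow(Add(2087, 317), -1)), Pow(1965, -1))) = Add(Mul(-757, Rational(230, 61)), Mul(Mul(2233, Pow(2404, -1)), Rational(1, 1965))) = Add(Rational(-174110, 61), Mul(Mul(2233, Rational(1, 2404)), Rational(1, 1965))) = Add(Rational(-174110, 61), Mul(Rational(2233, 2404), Rational(1, 1965))) = Add(Rational(-174110, 61), Rational(2233, 4723860)) = Rational(-822471128387, 288155460)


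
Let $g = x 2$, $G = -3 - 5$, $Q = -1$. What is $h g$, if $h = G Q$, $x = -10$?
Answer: $-160$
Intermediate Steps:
$G = -8$
$g = -20$ ($g = \left(-10\right) 2 = -20$)
$h = 8$ ($h = \left(-8\right) \left(-1\right) = 8$)
$h g = 8 \left(-20\right) = -160$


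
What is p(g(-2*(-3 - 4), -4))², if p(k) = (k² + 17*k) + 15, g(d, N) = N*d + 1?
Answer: 4431025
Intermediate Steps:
g(d, N) = 1 + N*d
p(k) = 15 + k² + 17*k
p(g(-2*(-3 - 4), -4))² = (15 + (1 - (-8)*(-3 - 4))² + 17*(1 - (-8)*(-3 - 4)))² = (15 + (1 - (-8)*(-7))² + 17*(1 - (-8)*(-7)))² = (15 + (1 - 4*14)² + 17*(1 - 4*14))² = (15 + (1 - 56)² + 17*(1 - 56))² = (15 + (-55)² + 17*(-55))² = (15 + 3025 - 935)² = 2105² = 4431025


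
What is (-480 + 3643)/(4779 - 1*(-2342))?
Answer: 3163/7121 ≈ 0.44418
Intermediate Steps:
(-480 + 3643)/(4779 - 1*(-2342)) = 3163/(4779 + 2342) = 3163/7121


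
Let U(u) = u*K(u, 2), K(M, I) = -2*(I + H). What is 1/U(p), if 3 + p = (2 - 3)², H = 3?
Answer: 1/20 ≈ 0.050000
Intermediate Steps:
p = -2 (p = -3 + (2 - 3)² = -3 + (-1)² = -3 + 1 = -2)
K(M, I) = -6 - 2*I (K(M, I) = -2*(I + 3) = -2*(3 + I) = -6 - 2*I)
U(u) = -10*u (U(u) = u*(-6 - 2*2) = u*(-6 - 4) = u*(-10) = -10*u)
1/U(p) = 1/(-10*(-2)) = 1/20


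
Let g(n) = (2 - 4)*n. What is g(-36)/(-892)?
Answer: -18/223 ≈ -0.080717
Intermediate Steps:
g(n) = -2*n
g(-36)/(-892) = -2*(-36)/(-892) = 72*(-1/892) = -18/223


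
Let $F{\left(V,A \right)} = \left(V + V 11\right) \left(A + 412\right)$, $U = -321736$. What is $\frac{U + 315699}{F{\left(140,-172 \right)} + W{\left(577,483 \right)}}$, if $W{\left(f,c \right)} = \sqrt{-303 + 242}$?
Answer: $- \frac{2434118400}{162570240061} + \frac{6037 i \sqrt{61}}{162570240061} \approx -0.014973 + 2.9003 \cdot 10^{-7} i$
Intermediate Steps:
$W{\left(f,c \right)} = i \sqrt{61}$ ($W{\left(f,c \right)} = \sqrt{-61} = i \sqrt{61}$)
$F{\left(V,A \right)} = 12 V \left(412 + A\right)$ ($F{\left(V,A \right)} = \left(V + 11 V\right) \left(412 + A\right) = 12 V \left(412 + A\right)$)
$\frac{U + 315699}{F{\left(140,-172 \right)} + W{\left(577,483 \right)}} = \frac{-321736 + 315699}{12 \cdot 140 \left(412 - 172\right) + i \sqrt{61}} = - \frac{6037}{12 \cdot 140 \cdot 240 + i \sqrt{61}} = - \frac{6037}{403200 + i \sqrt{61}}$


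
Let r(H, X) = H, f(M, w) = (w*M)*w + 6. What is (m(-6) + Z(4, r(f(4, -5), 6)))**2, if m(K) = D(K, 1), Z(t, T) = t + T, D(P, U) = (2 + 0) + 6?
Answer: 13924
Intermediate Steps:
f(M, w) = 6 + M*w**2 (f(M, w) = (M*w)*w + 6 = M*w**2 + 6 = 6 + M*w**2)
D(P, U) = 8 (D(P, U) = 2 + 6 = 8)
Z(t, T) = T + t
m(K) = 8
(m(-6) + Z(4, r(f(4, -5), 6)))**2 = (8 + ((6 + 4*(-5)**2) + 4))**2 = (8 + ((6 + 4*25) + 4))**2 = (8 + ((6 + 100) + 4))**2 = (8 + (106 + 4))**2 = (8 + 110)**2 = 118**2 = 13924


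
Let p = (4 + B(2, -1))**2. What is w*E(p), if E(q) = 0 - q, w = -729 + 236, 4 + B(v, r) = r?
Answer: 493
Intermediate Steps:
B(v, r) = -4 + r
w = -493
p = 1 (p = (4 + (-4 - 1))**2 = (4 - 5)**2 = (-1)**2 = 1)
E(q) = -q
w*E(p) = -(-493) = -493*(-1) = 493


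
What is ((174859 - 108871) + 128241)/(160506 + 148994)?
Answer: 194229/309500 ≈ 0.62756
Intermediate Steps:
((174859 - 108871) + 128241)/(160506 + 148994) = (65988 + 128241)/309500 = 194229*(1/309500) = 194229/309500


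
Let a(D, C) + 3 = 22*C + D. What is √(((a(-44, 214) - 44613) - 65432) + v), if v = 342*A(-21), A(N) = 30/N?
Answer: 2*I*√1296939/7 ≈ 325.38*I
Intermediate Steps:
a(D, C) = -3 + D + 22*C (a(D, C) = -3 + (22*C + D) = -3 + (D + 22*C) = -3 + D + 22*C)
v = -3420/7 (v = 342*(30/(-21)) = 342*(30*(-1/21)) = 342*(-10/7) = -3420/7 ≈ -488.57)
√(((a(-44, 214) - 44613) - 65432) + v) = √((((-3 - 44 + 22*214) - 44613) - 65432) - 3420/7) = √((((-3 - 44 + 4708) - 44613) - 65432) - 3420/7) = √(((4661 - 44613) - 65432) - 3420/7) = √((-39952 - 65432) - 3420/7) = √(-105384 - 3420/7) = √(-741108/7) = 2*I*√1296939/7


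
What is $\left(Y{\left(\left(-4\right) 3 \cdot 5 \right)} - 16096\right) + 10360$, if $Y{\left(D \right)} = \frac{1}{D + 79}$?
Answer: $- \frac{108983}{19} \approx -5735.9$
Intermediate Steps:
$Y{\left(D \right)} = \frac{1}{79 + D}$
$\left(Y{\left(\left(-4\right) 3 \cdot 5 \right)} - 16096\right) + 10360 = \left(\frac{1}{79 + \left(-4\right) 3 \cdot 5} - 16096\right) + 10360 = \left(\frac{1}{79 - 60} - 16096\right) + 10360 = \left(\frac{1}{19} - 16096\right) + 10360 = - \frac{305823}{19} + 10360 = - \frac{108983}{19}$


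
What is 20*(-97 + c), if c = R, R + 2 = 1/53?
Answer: -104920/53 ≈ -1979.6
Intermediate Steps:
R = -105/53 (R = -2 + 1/53 = -105/53 ≈ -1.9811)
c = -105/53 ≈ -1.9811
20*(-97 + c) = 20*(-97 - 105/53) = 20*(-5246/53) = -104920/53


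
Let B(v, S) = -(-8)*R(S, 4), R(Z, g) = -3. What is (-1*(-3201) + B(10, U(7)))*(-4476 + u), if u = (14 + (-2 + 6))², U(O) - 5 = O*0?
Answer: -13190904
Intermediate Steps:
U(O) = 5 (U(O) = 5 + O*0 = 5 + 0 = 5)
B(v, S) = -24 (B(v, S) = -(-8)*(-3) = -1*24 = -24)
u = 324 (u = (14 + 4)² = 18² = 324)
(-1*(-3201) + B(10, U(7)))*(-4476 + u) = (-1*(-3201) - 24)*(-4476 + 324) = (3201 - 24)*(-4152) = 3177*(-4152) = -13190904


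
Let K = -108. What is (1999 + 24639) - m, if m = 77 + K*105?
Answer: 37901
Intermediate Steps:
m = -11263 (m = 77 - 108*105 = 77 - 11340 = -11263)
(1999 + 24639) - m = (1999 + 24639) - 1*(-11263) = 26638 + 11263 = 37901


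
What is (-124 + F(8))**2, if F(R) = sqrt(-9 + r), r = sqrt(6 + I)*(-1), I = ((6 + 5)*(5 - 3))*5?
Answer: (124 - I*sqrt(9 + 2*sqrt(29)))**2 ≈ 15356.0 - 1102.7*I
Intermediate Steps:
I = 110 (I = (11*2)*5 = 22*5 = 110)
r = -2*sqrt(29) (r = sqrt(6 + 110)*(-1) = sqrt(116)*(-1) = (2*sqrt(29))*(-1) = -2*sqrt(29) ≈ -10.770)
F(R) = sqrt(-9 - 2*sqrt(29))
(-124 + F(8))**2 = (-124 + sqrt(-9 - 2*sqrt(29)))**2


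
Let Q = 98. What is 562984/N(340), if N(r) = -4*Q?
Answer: -70373/49 ≈ -1436.2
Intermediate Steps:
N(r) = -392 (N(r) = -4*98 = -392)
562984/N(340) = 562984/(-392) = 562984*(-1/392) = -70373/49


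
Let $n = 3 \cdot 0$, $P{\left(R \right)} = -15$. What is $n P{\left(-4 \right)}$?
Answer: $0$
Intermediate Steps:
$n = 0$
$n P{\left(-4 \right)} = 0 \left(-15\right) = 0$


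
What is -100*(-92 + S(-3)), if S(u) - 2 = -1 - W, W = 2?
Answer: 9300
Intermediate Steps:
S(u) = -1 (S(u) = 2 + (-1 - 1*2) = 2 + (-1 - 2) = 2 - 3 = -1)
-100*(-92 + S(-3)) = -100*(-92 - 1) = -100*(-93) = 9300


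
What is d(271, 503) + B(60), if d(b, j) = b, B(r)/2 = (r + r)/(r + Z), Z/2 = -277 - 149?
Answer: 8933/33 ≈ 270.70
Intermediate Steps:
Z = -852 (Z = 2*(-277 - 149) = 2*(-426) = -852)
B(r) = 4*r/(-852 + r) (B(r) = 2*((r + r)/(r - 852)) = 2*((2*r)/(-852 + r)) = 2*(2*r/(-852 + r)) = 4*r/(-852 + r))
d(271, 503) + B(60) = 271 + 4*60/(-852 + 60) = 271 + 4*60/(-792) = 271 + 4*60*(-1/792) = 271 - 10/33 = 8933/33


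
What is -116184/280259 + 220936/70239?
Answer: 53758654448/19685111901 ≈ 2.7309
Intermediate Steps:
-116184/280259 + 220936/70239 = 53758654448/19685111901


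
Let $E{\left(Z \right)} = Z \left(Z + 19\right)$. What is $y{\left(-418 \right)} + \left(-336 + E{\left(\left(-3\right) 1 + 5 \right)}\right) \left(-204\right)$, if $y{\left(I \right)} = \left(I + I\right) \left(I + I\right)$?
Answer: $758872$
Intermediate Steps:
$E{\left(Z \right)} = Z \left(19 + Z\right)$
$y{\left(I \right)} = 4 I^{2}$ ($y{\left(I \right)} = 2 I 2 I = 4 I^{2}$)
$y{\left(-418 \right)} + \left(-336 + E{\left(\left(-3\right) 1 + 5 \right)}\right) \left(-204\right) = 4 \left(-418\right)^{2} + \left(-336 + \left(\left(-3\right) 1 + 5\right) \left(19 + \left(\left(-3\right) 1 + 5\right)\right)\right) \left(-204\right) = 4 \cdot 174724 + \left(-336 + \left(-3 + 5\right) \left(19 + \left(-3 + 5\right)\right)\right) \left(-204\right) = 698896 + \left(-336 + 2 \left(19 + 2\right)\right) \left(-204\right) = 698896 + \left(-336 + 2 \cdot 21\right) \left(-204\right) = 698896 + \left(-336 + 42\right) \left(-204\right) = 698896 - -59976 = 698896 + 59976 = 758872$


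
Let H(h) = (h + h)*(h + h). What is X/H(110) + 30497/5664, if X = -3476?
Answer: 8274811/1557600 ≈ 5.3125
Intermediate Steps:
H(h) = 4*h² (H(h) = (2*h)*(2*h) = 4*h²)
X/H(110) + 30497/5664 = -3476/(4*110²) + 30497/5664 = -3476/(4*12100) + 30497*(1/5664) = -3476/48400 + 30497/5664 = -3476*1/48400 + 30497/5664 = -79/1100 + 30497/5664 = 8274811/1557600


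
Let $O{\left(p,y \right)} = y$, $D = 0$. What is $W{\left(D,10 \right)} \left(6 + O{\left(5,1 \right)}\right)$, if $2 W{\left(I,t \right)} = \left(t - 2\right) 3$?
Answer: $84$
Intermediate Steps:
$W{\left(I,t \right)} = -3 + \frac{3 t}{2}$ ($W{\left(I,t \right)} = \frac{\left(t - 2\right) 3}{2} = \frac{\left(-2 + t\right) 3}{2} = \frac{-6 + 3 t}{2} = -3 + \frac{3 t}{2}$)
$W{\left(D,10 \right)} \left(6 + O{\left(5,1 \right)}\right) = \left(-3 + \frac{3}{2} \cdot 10\right) \left(6 + 1\right) = \left(-3 + 15\right) 7 = 12 \cdot 7 = 84$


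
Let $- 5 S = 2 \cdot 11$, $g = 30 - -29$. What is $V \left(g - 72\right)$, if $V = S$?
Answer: $\frac{286}{5} \approx 57.2$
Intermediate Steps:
$g = 59$ ($g = 30 + 29 = 59$)
$S = - \frac{22}{5}$ ($S = - \frac{2 \cdot 11}{5} = \left(- \frac{1}{5}\right) 22 = - \frac{22}{5} \approx -4.4$)
$V = - \frac{22}{5} \approx -4.4$
$V \left(g - 72\right) = - \frac{22 \left(59 - 72\right)}{5} = \left(- \frac{22}{5}\right) \left(-13\right) = \frac{286}{5}$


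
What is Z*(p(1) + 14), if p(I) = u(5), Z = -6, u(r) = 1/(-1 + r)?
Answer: -171/2 ≈ -85.500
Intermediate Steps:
p(I) = ¼ (p(I) = 1/(-1 + 5) = 1/4 = ¼)
Z*(p(1) + 14) = -6*(¼ + 14) = -6*57/4 = -171/2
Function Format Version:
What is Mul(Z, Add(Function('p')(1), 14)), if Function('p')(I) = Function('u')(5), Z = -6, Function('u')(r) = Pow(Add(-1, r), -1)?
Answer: Rational(-171, 2) ≈ -85.500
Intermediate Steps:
Function('p')(I) = Rational(1, 4) (Function('p')(I) = Pow(Add(-1, 5), -1) = Pow(4, -1) = Rational(1, 4))
Mul(Z, Add(Function('p')(1), 14)) = Mul(-6, Add(Rational(1, 4), 14)) = Mul(-6, Rational(57, 4)) = Rational(-171, 2)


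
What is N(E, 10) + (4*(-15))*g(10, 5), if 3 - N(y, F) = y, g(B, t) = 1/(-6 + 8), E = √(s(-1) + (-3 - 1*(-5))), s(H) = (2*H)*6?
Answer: -27 - I*√10 ≈ -27.0 - 3.1623*I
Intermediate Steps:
s(H) = 12*H
E = I*√10 (E = √(12*(-1) + (-3 - 1*(-5))) = √(-12 + (-3 + 5)) = √(-12 + 2) = √(-10) = I*√10 ≈ 3.1623*I)
g(B, t) = ½ (g(B, t) = 1/2 = ½)
N(y, F) = 3 - y
N(E, 10) + (4*(-15))*g(10, 5) = (3 - I*√10) + (4*(-15))*(½) = (3 - I*√10) - 60*½ = (3 - I*√10) - 30 = -27 - I*√10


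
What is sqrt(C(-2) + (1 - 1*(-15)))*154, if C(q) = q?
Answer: 154*sqrt(14) ≈ 576.21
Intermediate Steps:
sqrt(C(-2) + (1 - 1*(-15)))*154 = sqrt(-2 + (1 - 1*(-15)))*154 = sqrt(-2 + (1 + 15))*154 = sqrt(-2 + 16)*154 = sqrt(14)*154 = 154*sqrt(14)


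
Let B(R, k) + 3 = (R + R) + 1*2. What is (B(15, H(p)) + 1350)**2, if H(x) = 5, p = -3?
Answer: 1901641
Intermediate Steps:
B(R, k) = -1 + 2*R (B(R, k) = -3 + ((R + R) + 1*2) = -3 + (2*R + 2) = -3 + (2 + 2*R) = -1 + 2*R)
(B(15, H(p)) + 1350)**2 = ((-1 + 2*15) + 1350)**2 = ((-1 + 30) + 1350)**2 = (29 + 1350)**2 = 1379**2 = 1901641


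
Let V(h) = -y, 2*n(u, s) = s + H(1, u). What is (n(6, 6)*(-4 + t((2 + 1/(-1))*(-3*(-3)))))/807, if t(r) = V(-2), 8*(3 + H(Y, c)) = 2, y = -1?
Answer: -13/2152 ≈ -0.0060409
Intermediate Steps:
H(Y, c) = -11/4 (H(Y, c) = -3 + (1/8)*2 = -3 + 1/4 = -11/4)
n(u, s) = -11/8 + s/2 (n(u, s) = (s - 11/4)/2 = (-11/4 + s)/2 = -11/8 + s/2)
V(h) = 1 (V(h) = -1*(-1) = 1)
t(r) = 1
(n(6, 6)*(-4 + t((2 + 1/(-1))*(-3*(-3)))))/807 = ((-11/8 + (1/2)*6)*(-4 + 1))/807 = ((-11/8 + 3)*(-3))*(1/807) = ((13/8)*(-3))*(1/807) = -39/8*1/807 = -13/2152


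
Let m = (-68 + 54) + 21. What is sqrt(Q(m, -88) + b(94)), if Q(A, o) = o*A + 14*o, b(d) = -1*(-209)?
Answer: I*sqrt(1639) ≈ 40.485*I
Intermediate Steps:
m = 7 (m = -14 + 21 = 7)
b(d) = 209
Q(A, o) = 14*o + A*o (Q(A, o) = A*o + 14*o = 14*o + A*o)
sqrt(Q(m, -88) + b(94)) = sqrt(-88*(14 + 7) + 209) = sqrt(-88*21 + 209) = sqrt(-1848 + 209) = sqrt(-1639) = I*sqrt(1639)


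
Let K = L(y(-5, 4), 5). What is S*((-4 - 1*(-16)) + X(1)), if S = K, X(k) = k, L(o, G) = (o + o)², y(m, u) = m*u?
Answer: 20800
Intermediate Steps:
L(o, G) = 4*o² (L(o, G) = (2*o)² = 4*o²)
K = 1600 (K = 4*(-5*4)² = 4*(-20)² = 4*400 = 1600)
S = 1600
S*((-4 - 1*(-16)) + X(1)) = 1600*((-4 - 1*(-16)) + 1) = 1600*((-4 + 16) + 1) = 1600*(12 + 1) = 1600*13 = 20800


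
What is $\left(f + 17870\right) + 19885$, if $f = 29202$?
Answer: $66957$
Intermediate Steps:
$\left(f + 17870\right) + 19885 = \left(29202 + 17870\right) + 19885 = 47072 + 19885 = 66957$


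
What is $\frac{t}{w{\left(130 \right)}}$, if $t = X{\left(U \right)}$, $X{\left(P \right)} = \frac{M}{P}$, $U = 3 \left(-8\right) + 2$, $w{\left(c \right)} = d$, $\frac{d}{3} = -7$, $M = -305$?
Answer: $- \frac{305}{462} \approx -0.66017$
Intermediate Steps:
$d = -21$ ($d = 3 \left(-7\right) = -21$)
$w{\left(c \right)} = -21$
$U = -22$ ($U = -24 + 2 = -22$)
$X{\left(P \right)} = - \frac{305}{P}$
$t = \frac{305}{22}$ ($t = - \frac{305}{-22} = \left(-305\right) \left(- \frac{1}{22}\right) = \frac{305}{22} \approx 13.864$)
$\frac{t}{w{\left(130 \right)}} = \frac{305}{22 \left(-21\right)} = \frac{305}{22} \left(- \frac{1}{21}\right) = - \frac{305}{462}$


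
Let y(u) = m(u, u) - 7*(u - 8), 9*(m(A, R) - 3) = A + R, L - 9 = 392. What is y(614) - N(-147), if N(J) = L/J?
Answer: -1808024/441 ≈ -4099.8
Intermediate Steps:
L = 401 (L = 9 + 392 = 401)
N(J) = 401/J
m(A, R) = 3 + A/9 + R/9 (m(A, R) = 3 + (A + R)/9 = 3 + (A/9 + R/9) = 3 + A/9 + R/9)
y(u) = 59 - 61*u/9 (y(u) = (3 + u/9 + u/9) - 7*(u - 8) = (3 + 2*u/9) - 7*(-8 + u) = (3 + 2*u/9) + (56 - 7*u) = 59 - 61*u/9)
y(614) - N(-147) = (59 - 61/9*614) - 401/(-147) = (59 - 37454/9) - 401*(-1)/147 = -36923/9 - 1*(-401/147) = -36923/9 + 401/147 = -1808024/441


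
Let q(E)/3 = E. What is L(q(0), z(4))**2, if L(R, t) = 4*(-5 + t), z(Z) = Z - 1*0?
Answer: 16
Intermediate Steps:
q(E) = 3*E
z(Z) = Z (z(Z) = Z + 0 = Z)
L(R, t) = -20 + 4*t
L(q(0), z(4))**2 = (-20 + 4*4)**2 = (-20 + 16)**2 = (-4)**2 = 16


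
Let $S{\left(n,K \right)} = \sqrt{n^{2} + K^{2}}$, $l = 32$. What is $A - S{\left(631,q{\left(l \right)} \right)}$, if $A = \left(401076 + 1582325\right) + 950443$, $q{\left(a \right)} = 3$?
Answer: $2933844 - \sqrt{398170} \approx 2.9332 \cdot 10^{6}$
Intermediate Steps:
$S{\left(n,K \right)} = \sqrt{K^{2} + n^{2}}$
$A = 2933844$ ($A = 1983401 + 950443 = 2933844$)
$A - S{\left(631,q{\left(l \right)} \right)} = 2933844 - \sqrt{3^{2} + 631^{2}} = 2933844 - \sqrt{9 + 398161} = 2933844 - \sqrt{398170}$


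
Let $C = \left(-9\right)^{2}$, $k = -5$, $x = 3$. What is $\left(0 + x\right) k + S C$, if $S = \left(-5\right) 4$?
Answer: $-1635$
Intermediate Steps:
$S = -20$
$C = 81$
$\left(0 + x\right) k + S C = \left(0 + 3\right) \left(-5\right) - 1620 = 3 \left(-5\right) - 1620 = -15 - 1620 = -1635$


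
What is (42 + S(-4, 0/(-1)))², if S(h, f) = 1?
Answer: 1849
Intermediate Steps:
(42 + S(-4, 0/(-1)))² = (42 + 1)² = 43² = 1849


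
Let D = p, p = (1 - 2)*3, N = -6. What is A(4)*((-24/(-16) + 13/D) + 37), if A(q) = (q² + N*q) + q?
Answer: -410/3 ≈ -136.67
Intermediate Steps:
A(q) = q² - 5*q (A(q) = (q² - 6*q) + q = q² - 5*q)
p = -3 (p = -1*3 = -3)
D = -3
A(4)*((-24/(-16) + 13/D) + 37) = (4*(-5 + 4))*((-24/(-16) + 13/(-3)) + 37) = (4*(-1))*((-24*(-1/16) + 13*(-⅓)) + 37) = -4*((3/2 - 13/3) + 37) = -4*(-17/6 + 37) = -4*205/6 = -410/3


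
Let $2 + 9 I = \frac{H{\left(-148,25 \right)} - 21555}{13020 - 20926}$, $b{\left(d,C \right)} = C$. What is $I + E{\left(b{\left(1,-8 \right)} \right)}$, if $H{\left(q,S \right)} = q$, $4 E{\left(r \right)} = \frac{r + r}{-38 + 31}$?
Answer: $\frac{325853}{498078} \approx 0.65422$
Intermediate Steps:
$E{\left(r \right)} = - \frac{r}{14}$ ($E{\left(r \right)} = \frac{\left(r + r\right) \frac{1}{-38 + 31}}{4} = \frac{2 r \frac{1}{-7}}{4} = \frac{2 r \left(- \frac{1}{7}\right)}{4} = \frac{\left(- \frac{2}{7}\right) r}{4} = - \frac{r}{14}$)
$I = \frac{5891}{71154}$ ($I = - \frac{2}{9} + \frac{\left(-148 - 21555\right) \frac{1}{13020 - 20926}}{9} = - \frac{2}{9} + \frac{\left(-21703\right) \frac{1}{-7906}}{9} = - \frac{2}{9} + \frac{\left(-21703\right) \left(- \frac{1}{7906}\right)}{9} = - \frac{2}{9} + \frac{1}{9} \cdot \frac{21703}{7906} = - \frac{2}{9} + \frac{21703}{71154} = \frac{5891}{71154} \approx 0.082792$)
$I + E{\left(b{\left(1,-8 \right)} \right)} = \frac{5891}{71154} - - \frac{4}{7} = \frac{5891}{71154} + \frac{4}{7} = \frac{325853}{498078}$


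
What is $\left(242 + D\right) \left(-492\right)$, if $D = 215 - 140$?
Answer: $-155964$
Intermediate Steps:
$D = 75$
$\left(242 + D\right) \left(-492\right) = \left(242 + 75\right) \left(-492\right) = 317 \left(-492\right) = -155964$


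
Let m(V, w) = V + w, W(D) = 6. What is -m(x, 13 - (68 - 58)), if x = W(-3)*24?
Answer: -147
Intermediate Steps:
x = 144 (x = 6*24 = 144)
-m(x, 13 - (68 - 58)) = -(144 + (13 - (68 - 58))) = -(144 + (13 - 1*10)) = -(144 + (13 - 10)) = -(144 + 3) = -1*147 = -147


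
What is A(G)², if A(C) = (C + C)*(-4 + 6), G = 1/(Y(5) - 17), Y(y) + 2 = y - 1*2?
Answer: 1/16 ≈ 0.062500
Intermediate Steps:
Y(y) = -4 + y (Y(y) = -2 + (y - 1*2) = -2 + (y - 2) = -2 + (-2 + y) = -4 + y)
G = -1/16 (G = 1/((-4 + 5) - 17) = 1/(1 - 17) = 1/(-16) = -1/16 ≈ -0.062500)
A(C) = 4*C (A(C) = (2*C)*2 = 4*C)
A(G)² = (4*(-1/16))² = (-¼)² = 1/16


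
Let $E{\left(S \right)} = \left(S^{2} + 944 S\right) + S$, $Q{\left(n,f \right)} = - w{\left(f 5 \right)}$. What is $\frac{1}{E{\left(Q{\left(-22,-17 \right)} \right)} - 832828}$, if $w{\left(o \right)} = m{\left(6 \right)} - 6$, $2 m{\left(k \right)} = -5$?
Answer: $- \frac{4}{3298893} \approx -1.2125 \cdot 10^{-6}$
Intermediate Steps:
$m{\left(k \right)} = - \frac{5}{2}$ ($m{\left(k \right)} = \frac{1}{2} \left(-5\right) = - \frac{5}{2}$)
$w{\left(o \right)} = - \frac{17}{2}$ ($w{\left(o \right)} = - \frac{5}{2} - 6 = - \frac{17}{2}$)
$Q{\left(n,f \right)} = \frac{17}{2}$ ($Q{\left(n,f \right)} = \left(-1\right) \left(- \frac{17}{2}\right) = \frac{17}{2}$)
$E{\left(S \right)} = S^{2} + 945 S$
$\frac{1}{E{\left(Q{\left(-22,-17 \right)} \right)} - 832828} = \frac{1}{\frac{17 \left(945 + \frac{17}{2}\right)}{2} - 832828} = \frac{1}{\frac{17}{2} \cdot \frac{1907}{2} - 832828} = \frac{1}{\frac{32419}{4} - 832828} = \frac{1}{- \frac{3298893}{4}} = - \frac{4}{3298893}$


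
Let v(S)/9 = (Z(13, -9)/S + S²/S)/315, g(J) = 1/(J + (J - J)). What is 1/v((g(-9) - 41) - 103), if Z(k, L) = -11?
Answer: -408555/1681318 ≈ -0.24300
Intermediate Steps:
g(J) = 1/J (g(J) = 1/(J + 0) = 1/J)
v(S) = -11/(35*S) + S/35 (v(S) = 9*((-11/S + S²/S)/315) = 9*((-11/S + S)*(1/315)) = 9*((S - 11/S)*(1/315)) = 9*(-11/(315*S) + S/315) = -11/(35*S) + S/35)
1/v((g(-9) - 41) - 103) = 1/((-11 + ((1/(-9) - 41) - 103)²)/(35*((1/(-9) - 41) - 103))) = 1/((-11 + ((-⅑ - 41) - 103)²)/(35*((-⅑ - 41) - 103))) = 1/((-11 + (-370/9 - 103)²)/(35*(-370/9 - 103))) = 1/((-11 + (-1297/9)²)/(35*(-1297/9))) = 1/((1/35)*(-9/1297)*(-11 + 1682209/81)) = 1/((1/35)*(-9/1297)*(1681318/81)) = 1/(-1681318/408555) = -408555/1681318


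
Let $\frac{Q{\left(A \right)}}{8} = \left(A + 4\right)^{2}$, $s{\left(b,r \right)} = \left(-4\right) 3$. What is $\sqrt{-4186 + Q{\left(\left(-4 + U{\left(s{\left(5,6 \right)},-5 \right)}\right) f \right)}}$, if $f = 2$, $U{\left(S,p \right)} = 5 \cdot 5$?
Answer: $\sqrt{12742} \approx 112.88$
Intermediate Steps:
$s{\left(b,r \right)} = -12$
$U{\left(S,p \right)} = 25$
$Q{\left(A \right)} = 8 \left(4 + A\right)^{2}$ ($Q{\left(A \right)} = 8 \left(A + 4\right)^{2} = 8 \left(4 + A\right)^{2}$)
$\sqrt{-4186 + Q{\left(\left(-4 + U{\left(s{\left(5,6 \right)},-5 \right)}\right) f \right)}} = \sqrt{-4186 + 8 \left(4 + \left(-4 + 25\right) 2\right)^{2}} = \sqrt{-4186 + 8 \left(4 + 21 \cdot 2\right)^{2}} = \sqrt{-4186 + 8 \left(4 + 42\right)^{2}} = \sqrt{-4186 + 8 \cdot 46^{2}} = \sqrt{-4186 + 8 \cdot 2116} = \sqrt{-4186 + 16928} = \sqrt{12742}$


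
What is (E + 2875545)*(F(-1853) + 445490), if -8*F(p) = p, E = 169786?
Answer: 10858959055863/8 ≈ 1.3574e+12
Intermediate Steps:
F(p) = -p/8
(E + 2875545)*(F(-1853) + 445490) = (169786 + 2875545)*(-⅛*(-1853) + 445490) = 3045331*(1853/8 + 445490) = 3045331*(3565773/8) = 10858959055863/8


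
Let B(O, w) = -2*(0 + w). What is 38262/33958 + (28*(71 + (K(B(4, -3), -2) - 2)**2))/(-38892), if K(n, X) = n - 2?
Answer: 8433178/7861277 ≈ 1.0727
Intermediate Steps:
B(O, w) = -2*w
K(n, X) = -2 + n
38262/33958 + (28*(71 + (K(B(4, -3), -2) - 2)**2))/(-38892) = 38262/33958 + (28*(71 + ((-2 - 2*(-3)) - 2)**2))/(-38892) = 38262*(1/33958) + (28*(71 + ((-2 + 6) - 2)**2))*(-1/38892) = 19131/16979 + (28*(71 + (4 - 2)**2))*(-1/38892) = 19131/16979 + (28*(71 + 2**2))*(-1/38892) = 19131/16979 + (28*(71 + 4))*(-1/38892) = 19131/16979 + (28*75)*(-1/38892) = 19131/16979 + 2100*(-1/38892) = 19131/16979 - 25/463 = 8433178/7861277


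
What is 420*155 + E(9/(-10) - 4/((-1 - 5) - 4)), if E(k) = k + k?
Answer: 65099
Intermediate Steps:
E(k) = 2*k
420*155 + E(9/(-10) - 4/((-1 - 5) - 4)) = 420*155 + 2*(9/(-10) - 4/((-1 - 5) - 4)) = 65100 + 2*(9*(-1/10) - 4/(-6 - 4)) = 65100 + 2*(-9/10 - 4/(-10)) = 65100 + 2*(-9/10 - 4*(-1/10)) = 65100 + 2*(-9/10 + 2/5) = 65100 + 2*(-1/2) = 65100 - 1 = 65099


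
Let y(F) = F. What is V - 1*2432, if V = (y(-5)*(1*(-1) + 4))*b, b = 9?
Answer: -2567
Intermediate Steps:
V = -135 (V = -5*(1*(-1) + 4)*9 = -5*(-1 + 4)*9 = -5*3*9 = -15*9 = -135)
V - 1*2432 = -135 - 1*2432 = -135 - 2432 = -2567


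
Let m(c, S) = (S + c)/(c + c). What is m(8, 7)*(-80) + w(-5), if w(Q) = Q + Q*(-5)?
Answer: -55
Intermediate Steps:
w(Q) = -4*Q (w(Q) = Q - 5*Q = -4*Q)
m(c, S) = (S + c)/(2*c) (m(c, S) = (S + c)/((2*c)) = (S + c)*(1/(2*c)) = (S + c)/(2*c))
m(8, 7)*(-80) + w(-5) = ((½)*(7 + 8)/8)*(-80) - 4*(-5) = ((½)*(⅛)*15)*(-80) + 20 = (15/16)*(-80) + 20 = -75 + 20 = -55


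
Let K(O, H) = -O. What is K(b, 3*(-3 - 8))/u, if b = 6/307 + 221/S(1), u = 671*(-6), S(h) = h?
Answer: 67853/1235982 ≈ 0.054898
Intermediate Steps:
u = -4026
b = 67853/307 (b = 6/307 + 221/1 = 6*(1/307) + 221*1 = 6/307 + 221 = 67853/307 ≈ 221.02)
K(b, 3*(-3 - 8))/u = -1*67853/307/(-4026) = -67853/307*(-1/4026) = 67853/1235982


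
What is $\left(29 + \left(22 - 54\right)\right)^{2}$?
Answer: $9$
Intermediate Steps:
$\left(29 + \left(22 - 54\right)\right)^{2} = \left(29 - 32\right)^{2} = \left(-3\right)^{2} = 9$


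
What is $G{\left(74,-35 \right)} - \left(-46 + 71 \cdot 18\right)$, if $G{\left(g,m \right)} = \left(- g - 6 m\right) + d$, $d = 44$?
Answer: $-1052$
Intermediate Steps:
$G{\left(g,m \right)} = 44 - g - 6 m$ ($G{\left(g,m \right)} = \left(- g - 6 m\right) + 44 = 44 - g - 6 m$)
$G{\left(74,-35 \right)} - \left(-46 + 71 \cdot 18\right) = \left(44 - 74 - -210\right) - \left(-46 + 71 \cdot 18\right) = \left(44 - 74 + 210\right) - \left(-46 + 1278\right) = 180 - 1232 = -1052$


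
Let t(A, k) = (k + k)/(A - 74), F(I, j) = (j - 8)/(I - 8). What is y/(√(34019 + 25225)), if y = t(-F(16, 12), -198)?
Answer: 132*√14811/735613 ≈ 0.021838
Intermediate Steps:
F(I, j) = (-8 + j)/(-8 + I)
t(A, k) = 2*k/(-74 + A) (t(A, k) = (2*k)/(-74 + A) = 2*k/(-74 + A))
y = 792/149 (y = 2*(-198)/(-74 - (-8 + 12)/(-8 + 16)) = 2*(-198)/(-74 - 4/8) = 2*(-198)/(-74 - 1*½) = 2*(-198)/(-74 - ½) = 2*(-198)/(-149/2) = 2*(-198)*(-2/149) = 792/149 ≈ 5.3154)
y/(√(34019 + 25225)) = 792/(149*(√(34019 + 25225))) = 792/(149*(√59244)) = 792/(149*((2*√14811))) = 792*(√14811/29622)/149 = 132*√14811/735613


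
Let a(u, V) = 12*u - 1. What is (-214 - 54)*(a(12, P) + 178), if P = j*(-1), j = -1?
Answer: -86028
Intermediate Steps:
P = 1 (P = -1*(-1) = 1)
a(u, V) = -1 + 12*u
(-214 - 54)*(a(12, P) + 178) = (-214 - 54)*((-1 + 12*12) + 178) = -268*((-1 + 144) + 178) = -268*(143 + 178) = -268*321 = -86028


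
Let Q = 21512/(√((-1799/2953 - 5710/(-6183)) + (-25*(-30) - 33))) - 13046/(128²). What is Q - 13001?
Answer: -106510715/8192 + 8067*√415157019692979/204640789 ≈ -12199.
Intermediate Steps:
Q = -6523/8192 + 8067*√415157019692979/204640789 (Q = 21512/(√((-1799*1/2953 - 5710*(-1/6183)) + (750 - 33))) - 13046/16384 = 21512/(√((-1799/2953 + 5710/6183) + 717)) - 13046*1/16384 = 21512/(√(5738413/18258399 + 717)) - 6523/8192 = 21512/(√(13097010496/18258399)) - 6523/8192 = 21512/((8*√415157019692979/6086133)) - 6523/8192 = 21512*(3*√415157019692979/1637126312) - 6523/8192 = 8067*√415157019692979/204640789 - 6523/8192 = -6523/8192 + 8067*√415157019692979/204640789 ≈ 802.41)
Q - 13001 = (-6523/8192 + 8067*√415157019692979/204640789) - 13001 = -106510715/8192 + 8067*√415157019692979/204640789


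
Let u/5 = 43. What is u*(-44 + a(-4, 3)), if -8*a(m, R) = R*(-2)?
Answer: -37195/4 ≈ -9298.8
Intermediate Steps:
a(m, R) = R/4 (a(m, R) = -R*(-2)/8 = -(-1)*R/4 = R/4)
u = 215 (u = 5*43 = 215)
u*(-44 + a(-4, 3)) = 215*(-44 + (¼)*3) = 215*(-44 + ¾) = 215*(-173/4) = -37195/4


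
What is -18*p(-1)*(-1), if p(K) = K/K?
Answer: 18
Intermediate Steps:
p(K) = 1
-18*p(-1)*(-1) = -18*1*(-1) = -18*(-1) = 18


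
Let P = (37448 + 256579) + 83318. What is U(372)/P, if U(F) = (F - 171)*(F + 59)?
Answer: 86631/377345 ≈ 0.22958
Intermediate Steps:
P = 377345 (P = 294027 + 83318 = 377345)
U(F) = (-171 + F)*(59 + F)
U(372)/P = (-10089 + 372² - 112*372)/377345 = (-10089 + 138384 - 41664)*(1/377345) = 86631*(1/377345) = 86631/377345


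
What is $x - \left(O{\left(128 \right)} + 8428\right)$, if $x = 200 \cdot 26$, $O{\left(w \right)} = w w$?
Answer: $-19612$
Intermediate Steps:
$O{\left(w \right)} = w^{2}$
$x = 5200$
$x - \left(O{\left(128 \right)} + 8428\right) = 5200 - \left(128^{2} + 8428\right) = 5200 - \left(16384 + 8428\right) = 5200 - 24812 = -19612$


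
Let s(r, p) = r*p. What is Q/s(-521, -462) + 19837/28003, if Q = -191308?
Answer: -291196175/3370189053 ≈ -0.086403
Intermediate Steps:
s(r, p) = p*r
Q/s(-521, -462) + 19837/28003 = -191308/((-462*(-521))) + 19837/28003 = -191308/240702 + 19837*(1/28003) = -191308*1/240702 + 19837/28003 = -95654/120351 + 19837/28003 = -291196175/3370189053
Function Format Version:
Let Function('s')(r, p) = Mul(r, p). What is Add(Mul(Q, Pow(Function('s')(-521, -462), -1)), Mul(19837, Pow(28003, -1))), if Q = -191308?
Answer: Rational(-291196175, 3370189053) ≈ -0.086403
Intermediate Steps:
Function('s')(r, p) = Mul(p, r)
Add(Mul(Q, Pow(Function('s')(-521, -462), -1)), Mul(19837, Pow(28003, -1))) = Add(Mul(-191308, Pow(Mul(-462, -521), -1)), Mul(19837, Pow(28003, -1))) = Add(Mul(-191308, Pow(240702, -1)), Mul(19837, Rational(1, 28003))) = Add(Mul(-191308, Rational(1, 240702)), Rational(19837, 28003)) = Add(Rational(-95654, 120351), Rational(19837, 28003)) = Rational(-291196175, 3370189053)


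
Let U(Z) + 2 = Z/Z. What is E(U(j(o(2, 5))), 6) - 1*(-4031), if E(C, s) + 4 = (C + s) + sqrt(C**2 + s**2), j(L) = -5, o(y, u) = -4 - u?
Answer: 4032 + sqrt(37) ≈ 4038.1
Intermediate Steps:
U(Z) = -1 (U(Z) = -2 + Z/Z = -2 + 1 = -1)
E(C, s) = -4 + C + s + sqrt(C**2 + s**2) (E(C, s) = -4 + ((C + s) + sqrt(C**2 + s**2)) = -4 + (C + s + sqrt(C**2 + s**2)) = -4 + C + s + sqrt(C**2 + s**2))
E(U(j(o(2, 5))), 6) - 1*(-4031) = (-4 - 1 + 6 + sqrt((-1)**2 + 6**2)) - 1*(-4031) = (-4 - 1 + 6 + sqrt(1 + 36)) + 4031 = (-4 - 1 + 6 + sqrt(37)) + 4031 = (1 + sqrt(37)) + 4031 = 4032 + sqrt(37)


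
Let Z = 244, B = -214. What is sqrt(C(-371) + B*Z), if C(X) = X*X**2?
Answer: I*sqrt(51117027) ≈ 7149.6*I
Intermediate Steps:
C(X) = X**3
sqrt(C(-371) + B*Z) = sqrt((-371)**3 - 214*244) = sqrt(-51064811 - 52216) = sqrt(-51117027) = I*sqrt(51117027)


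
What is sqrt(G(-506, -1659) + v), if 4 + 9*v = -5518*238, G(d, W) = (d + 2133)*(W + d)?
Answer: I*sqrt(33015383)/3 ≈ 1915.3*I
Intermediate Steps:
G(d, W) = (2133 + d)*(W + d)
v = -1313288/9 (v = -4/9 + (-5518*238)/9 = -4/9 + (1/9)*(-1313284) = -4/9 - 1313284/9 = -1313288/9 ≈ -1.4592e+5)
sqrt(G(-506, -1659) + v) = sqrt(((-506)**2 + 2133*(-1659) + 2133*(-506) - 1659*(-506)) - 1313288/9) = sqrt((256036 - 3538647 - 1079298 + 839454) - 1313288/9) = sqrt(-3522455 - 1313288/9) = sqrt(-33015383/9) = I*sqrt(33015383)/3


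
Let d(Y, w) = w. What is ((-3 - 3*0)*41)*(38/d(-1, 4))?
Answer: -2337/2 ≈ -1168.5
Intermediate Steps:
((-3 - 3*0)*41)*(38/d(-1, 4)) = ((-3 - 3*0)*41)*(38/4) = ((-3 + 0)*41)*(38*(1/4)) = -3*41*(19/2) = -123*19/2 = -2337/2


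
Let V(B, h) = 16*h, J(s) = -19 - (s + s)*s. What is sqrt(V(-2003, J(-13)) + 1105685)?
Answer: sqrt(1099973) ≈ 1048.8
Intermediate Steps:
J(s) = -19 - 2*s**2 (J(s) = -19 - 2*s*s = -19 - 2*s**2)
sqrt(V(-2003, J(-13)) + 1105685) = sqrt(16*(-19 - 2*(-13)**2) + 1105685) = sqrt(16*(-19 - 2*169) + 1105685) = sqrt(16*(-19 - 338) + 1105685) = sqrt(16*(-357) + 1105685) = sqrt(-5712 + 1105685) = sqrt(1099973)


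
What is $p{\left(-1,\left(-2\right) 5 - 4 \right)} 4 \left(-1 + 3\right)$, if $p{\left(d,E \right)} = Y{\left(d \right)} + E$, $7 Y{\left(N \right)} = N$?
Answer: $- \frac{792}{7} \approx -113.14$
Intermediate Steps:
$Y{\left(N \right)} = \frac{N}{7}$
$p{\left(d,E \right)} = E + \frac{d}{7}$ ($p{\left(d,E \right)} = \frac{d}{7} + E = E + \frac{d}{7}$)
$p{\left(-1,\left(-2\right) 5 - 4 \right)} 4 \left(-1 + 3\right) = \left(\left(\left(-2\right) 5 - 4\right) + \frac{1}{7} \left(-1\right)\right) 4 \left(-1 + 3\right) = \left(\left(-10 - 4\right) - \frac{1}{7}\right) 4 \cdot 2 = \left(-14 - \frac{1}{7}\right) 8 = \left(- \frac{99}{7}\right) 8 = - \frac{792}{7}$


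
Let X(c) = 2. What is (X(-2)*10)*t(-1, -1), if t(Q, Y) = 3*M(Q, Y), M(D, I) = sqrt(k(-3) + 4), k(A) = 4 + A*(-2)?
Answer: 60*sqrt(14) ≈ 224.50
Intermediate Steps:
k(A) = 4 - 2*A
M(D, I) = sqrt(14) (M(D, I) = sqrt((4 - 2*(-3)) + 4) = sqrt((4 + 6) + 4) = sqrt(10 + 4) = sqrt(14))
t(Q, Y) = 3*sqrt(14)
(X(-2)*10)*t(-1, -1) = (2*10)*(3*sqrt(14)) = 20*(3*sqrt(14)) = 60*sqrt(14)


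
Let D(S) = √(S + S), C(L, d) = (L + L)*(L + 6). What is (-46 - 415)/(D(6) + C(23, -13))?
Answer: -307487/889772 + 461*√3/889772 ≈ -0.34468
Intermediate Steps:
C(L, d) = 2*L*(6 + L) (C(L, d) = (2*L)*(6 + L) = 2*L*(6 + L))
D(S) = √2*√S (D(S) = √(2*S) = √2*√S)
(-46 - 415)/(D(6) + C(23, -13)) = (-46 - 415)/(√2*√6 + 2*23*(6 + 23)) = -461/(2*√3 + 2*23*29) = -461/(2*√3 + 1334) = -461/(1334 + 2*√3)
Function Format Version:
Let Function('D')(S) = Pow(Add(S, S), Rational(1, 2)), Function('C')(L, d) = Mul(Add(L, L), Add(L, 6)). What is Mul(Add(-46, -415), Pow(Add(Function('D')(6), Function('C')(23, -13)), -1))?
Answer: Add(Rational(-307487, 889772), Mul(Rational(461, 889772), Pow(3, Rational(1, 2)))) ≈ -0.34468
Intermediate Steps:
Function('C')(L, d) = Mul(2, L, Add(6, L)) (Function('C')(L, d) = Mul(Mul(2, L), Add(6, L)) = Mul(2, L, Add(6, L)))
Function('D')(S) = Mul(Pow(2, Rational(1, 2)), Pow(S, Rational(1, 2))) (Function('D')(S) = Pow(Mul(2, S), Rational(1, 2)) = Mul(Pow(2, Rational(1, 2)), Pow(S, Rational(1, 2))))
Mul(Add(-46, -415), Pow(Add(Function('D')(6), Function('C')(23, -13)), -1)) = Mul(Add(-46, -415), Pow(Add(Mul(Pow(2, Rational(1, 2)), Pow(6, Rational(1, 2))), Mul(2, 23, Add(6, 23))), -1)) = Mul(-461, Pow(Add(Mul(2, Pow(3, Rational(1, 2))), Mul(2, 23, 29)), -1)) = Mul(-461, Pow(Add(Mul(2, Pow(3, Rational(1, 2))), 1334), -1)) = Mul(-461, Pow(Add(1334, Mul(2, Pow(3, Rational(1, 2)))), -1))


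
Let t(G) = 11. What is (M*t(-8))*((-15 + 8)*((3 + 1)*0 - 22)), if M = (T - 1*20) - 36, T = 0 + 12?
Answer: -74536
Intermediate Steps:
T = 12
M = -44 (M = (12 - 1*20) - 36 = (12 - 20) - 36 = -8 - 36 = -44)
(M*t(-8))*((-15 + 8)*((3 + 1)*0 - 22)) = (-44*11)*((-15 + 8)*((3 + 1)*0 - 22)) = -(-3388)*(4*0 - 22) = -(-3388)*(0 - 22) = -(-3388)*(-22) = -484*154 = -74536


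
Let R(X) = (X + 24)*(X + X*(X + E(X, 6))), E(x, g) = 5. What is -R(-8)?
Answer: -256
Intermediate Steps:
R(X) = (24 + X)*(X + X*(5 + X)) (R(X) = (X + 24)*(X + X*(X + 5)) = (24 + X)*(X + X*(5 + X)))
-R(-8) = -(-8)*(144 + (-8)**2 + 30*(-8)) = -(-8)*(144 + 64 - 240) = -(-8)*(-32) = -1*256 = -256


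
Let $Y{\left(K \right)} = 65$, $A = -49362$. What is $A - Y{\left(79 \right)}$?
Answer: $-49427$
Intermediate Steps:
$A - Y{\left(79 \right)} = -49362 - 65 = -49427$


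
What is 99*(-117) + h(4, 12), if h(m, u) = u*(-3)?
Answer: -11619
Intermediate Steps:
h(m, u) = -3*u
99*(-117) + h(4, 12) = 99*(-117) - 3*12 = -11583 - 36 = -11619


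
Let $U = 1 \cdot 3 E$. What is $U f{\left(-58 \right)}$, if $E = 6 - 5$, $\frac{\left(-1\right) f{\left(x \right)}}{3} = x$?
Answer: $522$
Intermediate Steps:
$f{\left(x \right)} = - 3 x$
$E = 1$ ($E = 6 - 5 = 1$)
$U = 3$ ($U = 1 \cdot 3 \cdot 1 = 3 \cdot 1 = 3$)
$U f{\left(-58 \right)} = 3 \left(\left(-3\right) \left(-58\right)\right) = 3 \cdot 174 = 522$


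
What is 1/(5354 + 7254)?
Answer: 1/12608 ≈ 7.9315e-5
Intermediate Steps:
1/(5354 + 7254) = 1/12608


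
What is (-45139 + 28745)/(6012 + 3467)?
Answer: -16394/9479 ≈ -1.7295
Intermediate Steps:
(-45139 + 28745)/(6012 + 3467) = -16394/9479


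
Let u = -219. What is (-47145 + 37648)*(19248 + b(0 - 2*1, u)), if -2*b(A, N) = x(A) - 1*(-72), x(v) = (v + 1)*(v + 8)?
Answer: -182484855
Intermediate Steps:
x(v) = (1 + v)*(8 + v)
b(A, N) = -40 - 9*A/2 - A²/2 (b(A, N) = -((8 + A² + 9*A) - 1*(-72))/2 = -((8 + A² + 9*A) + 72)/2 = -(80 + A² + 9*A)/2 = -40 - 9*A/2 - A²/2)
(-47145 + 37648)*(19248 + b(0 - 2*1, u)) = (-47145 + 37648)*(19248 + (-40 - 9*(0 - 2*1)/2 - (0 - 2*1)²/2)) = -9497*(19248 + (-40 - 9*(0 - 2)/2 - (0 - 2)²/2)) = -9497*(19248 + (-40 - 9/2*(-2) - ½*(-2)²)) = -9497*(19248 + (-40 + 9 - ½*4)) = -9497*(19248 + (-40 + 9 - 2)) = -9497*(19248 - 33) = -9497*19215 = -182484855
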